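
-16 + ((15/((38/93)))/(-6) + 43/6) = -3409/228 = -14.95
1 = 1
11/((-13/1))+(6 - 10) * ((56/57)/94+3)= -12.89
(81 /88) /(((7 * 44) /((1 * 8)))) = 81 /3388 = 0.02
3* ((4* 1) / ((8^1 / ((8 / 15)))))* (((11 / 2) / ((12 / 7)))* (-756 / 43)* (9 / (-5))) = 87318 / 1075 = 81.23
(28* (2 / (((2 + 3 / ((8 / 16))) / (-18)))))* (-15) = 1890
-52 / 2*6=-156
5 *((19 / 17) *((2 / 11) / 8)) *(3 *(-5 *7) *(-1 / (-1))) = -9975 / 748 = -13.34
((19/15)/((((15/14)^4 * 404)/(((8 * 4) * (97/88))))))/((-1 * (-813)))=70800688/685900153125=0.00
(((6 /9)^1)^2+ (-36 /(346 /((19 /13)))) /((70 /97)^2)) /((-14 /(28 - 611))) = 4407333667 /694266300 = 6.35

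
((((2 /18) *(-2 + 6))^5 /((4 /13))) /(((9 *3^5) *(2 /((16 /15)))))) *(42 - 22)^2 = 2129920 /387420489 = 0.01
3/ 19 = 0.16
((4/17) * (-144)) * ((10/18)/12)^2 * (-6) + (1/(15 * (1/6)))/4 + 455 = 2090909/4590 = 455.54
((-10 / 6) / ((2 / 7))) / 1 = -35 / 6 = -5.83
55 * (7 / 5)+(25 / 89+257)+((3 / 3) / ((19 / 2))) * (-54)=555657 / 1691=328.60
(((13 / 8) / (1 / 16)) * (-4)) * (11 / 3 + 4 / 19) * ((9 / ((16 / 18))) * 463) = -35915373 / 19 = -1890282.79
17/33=0.52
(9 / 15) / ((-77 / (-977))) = 2931 / 385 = 7.61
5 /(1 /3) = 15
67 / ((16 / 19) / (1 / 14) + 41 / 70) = 89110 / 16459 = 5.41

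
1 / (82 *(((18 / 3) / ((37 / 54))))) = 37 / 26568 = 0.00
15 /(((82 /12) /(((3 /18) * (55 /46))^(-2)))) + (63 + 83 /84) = 248504987 /2083620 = 119.27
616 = 616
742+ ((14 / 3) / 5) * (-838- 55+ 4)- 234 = -4826 / 15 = -321.73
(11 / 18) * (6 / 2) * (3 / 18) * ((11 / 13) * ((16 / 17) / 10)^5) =991232 / 519135215625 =0.00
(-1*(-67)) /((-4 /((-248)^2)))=-1030192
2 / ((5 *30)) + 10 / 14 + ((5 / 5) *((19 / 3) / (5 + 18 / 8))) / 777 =1231558 / 1689975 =0.73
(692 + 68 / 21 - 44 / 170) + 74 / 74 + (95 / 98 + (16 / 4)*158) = 33210427 / 24990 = 1328.95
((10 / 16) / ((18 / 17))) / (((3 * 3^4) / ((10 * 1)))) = 425 / 17496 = 0.02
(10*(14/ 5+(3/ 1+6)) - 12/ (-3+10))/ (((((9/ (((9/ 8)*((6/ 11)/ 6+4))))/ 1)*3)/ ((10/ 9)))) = 925/ 42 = 22.02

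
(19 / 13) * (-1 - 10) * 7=-1463 / 13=-112.54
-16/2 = -8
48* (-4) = -192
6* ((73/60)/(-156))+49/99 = 0.45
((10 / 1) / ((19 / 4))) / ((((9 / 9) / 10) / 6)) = 2400 / 19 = 126.32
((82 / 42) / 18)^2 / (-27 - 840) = -1681 / 123880428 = -0.00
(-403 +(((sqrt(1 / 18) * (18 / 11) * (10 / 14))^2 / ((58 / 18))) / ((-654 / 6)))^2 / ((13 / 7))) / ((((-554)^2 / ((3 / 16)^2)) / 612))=-0.03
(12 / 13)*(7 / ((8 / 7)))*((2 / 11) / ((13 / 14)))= 2058 / 1859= 1.11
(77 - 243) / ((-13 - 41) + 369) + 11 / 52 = -5167 / 16380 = -0.32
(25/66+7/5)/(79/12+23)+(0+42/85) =183968/331925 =0.55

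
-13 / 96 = -0.14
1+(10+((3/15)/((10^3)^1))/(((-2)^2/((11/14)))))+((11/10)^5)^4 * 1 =12409277464527920064407/700000000000000000000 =17.73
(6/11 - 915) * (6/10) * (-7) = 211239/55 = 3840.71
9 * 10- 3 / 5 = 447 / 5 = 89.40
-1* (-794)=794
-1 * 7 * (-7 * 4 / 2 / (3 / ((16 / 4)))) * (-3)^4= 10584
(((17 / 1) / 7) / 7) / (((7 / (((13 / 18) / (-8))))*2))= -221 / 98784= -0.00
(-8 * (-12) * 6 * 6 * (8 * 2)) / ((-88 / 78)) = -539136 / 11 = -49012.36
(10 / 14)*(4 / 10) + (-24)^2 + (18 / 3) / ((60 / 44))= 20324 / 35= 580.69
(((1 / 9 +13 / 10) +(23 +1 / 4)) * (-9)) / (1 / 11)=-48829 / 20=-2441.45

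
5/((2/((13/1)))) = 65/2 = 32.50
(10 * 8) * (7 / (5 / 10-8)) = -224 / 3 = -74.67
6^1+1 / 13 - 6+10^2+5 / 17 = 22182 / 221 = 100.37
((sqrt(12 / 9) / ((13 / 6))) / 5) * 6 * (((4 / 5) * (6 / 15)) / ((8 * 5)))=24 * sqrt(3) / 8125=0.01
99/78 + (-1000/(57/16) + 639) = 532879/1482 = 359.57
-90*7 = -630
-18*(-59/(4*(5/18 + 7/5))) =23895/151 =158.25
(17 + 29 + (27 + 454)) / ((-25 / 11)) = -5797 / 25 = -231.88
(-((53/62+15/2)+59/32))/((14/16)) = -10117/868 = -11.66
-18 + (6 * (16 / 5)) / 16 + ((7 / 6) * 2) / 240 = -12089 / 720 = -16.79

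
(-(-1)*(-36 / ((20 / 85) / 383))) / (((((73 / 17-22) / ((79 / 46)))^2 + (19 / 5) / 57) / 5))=-7926902081325 / 2877479389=-2754.81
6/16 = 3/8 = 0.38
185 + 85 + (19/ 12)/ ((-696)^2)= 1569507859/ 5812992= 270.00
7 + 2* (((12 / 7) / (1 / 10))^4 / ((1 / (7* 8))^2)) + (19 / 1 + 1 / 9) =238878731515 / 441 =541675128.15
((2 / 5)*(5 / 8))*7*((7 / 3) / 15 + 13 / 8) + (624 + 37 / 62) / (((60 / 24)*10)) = 1254377 / 44640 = 28.10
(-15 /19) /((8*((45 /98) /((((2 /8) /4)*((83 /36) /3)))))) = -0.01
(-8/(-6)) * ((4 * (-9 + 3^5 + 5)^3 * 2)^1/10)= 218430704/15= 14562046.93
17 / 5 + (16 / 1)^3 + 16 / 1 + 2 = 20587 / 5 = 4117.40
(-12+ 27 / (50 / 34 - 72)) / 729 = -4949 / 291357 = -0.02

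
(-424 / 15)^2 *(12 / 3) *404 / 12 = 72629504 / 675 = 107599.27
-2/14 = -1/7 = -0.14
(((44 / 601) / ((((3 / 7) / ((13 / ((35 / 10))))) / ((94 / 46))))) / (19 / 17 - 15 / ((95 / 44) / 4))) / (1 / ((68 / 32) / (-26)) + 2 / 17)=147620044 / 36797309805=0.00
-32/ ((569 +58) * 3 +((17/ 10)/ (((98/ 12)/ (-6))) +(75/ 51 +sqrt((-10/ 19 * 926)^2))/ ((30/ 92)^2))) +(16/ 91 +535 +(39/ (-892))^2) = 13750151487024393635/ 25692919388714032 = 535.17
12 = 12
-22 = -22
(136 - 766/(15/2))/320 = 127/1200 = 0.11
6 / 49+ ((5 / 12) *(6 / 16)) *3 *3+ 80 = 127837 / 1568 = 81.53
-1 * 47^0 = -1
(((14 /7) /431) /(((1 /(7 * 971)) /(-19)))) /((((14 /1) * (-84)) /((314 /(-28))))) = -2896493 /506856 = -5.71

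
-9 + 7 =-2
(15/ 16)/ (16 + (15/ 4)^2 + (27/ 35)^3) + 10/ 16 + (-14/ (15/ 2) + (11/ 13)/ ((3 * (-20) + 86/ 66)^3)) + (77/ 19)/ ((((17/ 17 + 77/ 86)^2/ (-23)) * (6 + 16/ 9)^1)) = -544876091586596956812260201/ 119832157771832779589236440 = -4.55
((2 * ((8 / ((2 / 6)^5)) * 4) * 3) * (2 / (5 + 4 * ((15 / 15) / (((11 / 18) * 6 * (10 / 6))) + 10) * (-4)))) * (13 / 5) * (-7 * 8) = 747242496 / 8669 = 86197.08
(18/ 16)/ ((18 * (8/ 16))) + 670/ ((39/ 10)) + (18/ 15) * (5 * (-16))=23687/ 312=75.92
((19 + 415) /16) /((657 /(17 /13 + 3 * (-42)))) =-351757 /68328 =-5.15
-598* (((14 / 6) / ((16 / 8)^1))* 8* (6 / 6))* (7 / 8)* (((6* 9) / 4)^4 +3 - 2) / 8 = -7786376507 / 384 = -20277022.15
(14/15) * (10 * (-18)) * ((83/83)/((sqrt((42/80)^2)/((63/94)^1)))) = -10080/47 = -214.47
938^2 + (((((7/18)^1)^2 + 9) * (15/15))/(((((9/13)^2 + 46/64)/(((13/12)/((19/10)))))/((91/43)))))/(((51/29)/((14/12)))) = 173155557832870718/196801199397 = 879850.11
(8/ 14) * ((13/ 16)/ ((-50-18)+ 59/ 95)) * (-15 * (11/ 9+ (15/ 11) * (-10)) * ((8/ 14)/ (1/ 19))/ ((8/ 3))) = -144192425/ 27601112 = -5.22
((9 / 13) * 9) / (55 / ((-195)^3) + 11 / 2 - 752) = -18480150 / 2214081697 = -0.01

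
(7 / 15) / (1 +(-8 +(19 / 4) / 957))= -8932 / 133885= -0.07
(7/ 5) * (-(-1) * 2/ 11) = 14/ 55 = 0.25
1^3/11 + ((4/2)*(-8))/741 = 565/8151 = 0.07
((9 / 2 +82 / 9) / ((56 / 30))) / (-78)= -0.09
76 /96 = 19 /24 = 0.79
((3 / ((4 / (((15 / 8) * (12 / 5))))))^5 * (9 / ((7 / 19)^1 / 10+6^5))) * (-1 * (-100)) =306707887125 / 6051622912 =50.68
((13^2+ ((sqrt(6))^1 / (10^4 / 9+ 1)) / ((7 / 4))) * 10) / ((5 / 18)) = 1296 * sqrt(6) / 70063+ 6084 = 6084.05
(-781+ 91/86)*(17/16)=-1140275/1376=-828.69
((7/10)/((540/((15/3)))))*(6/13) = 7/2340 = 0.00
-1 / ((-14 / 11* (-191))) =-11 / 2674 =-0.00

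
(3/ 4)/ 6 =1/ 8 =0.12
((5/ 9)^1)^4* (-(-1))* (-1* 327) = -68125/ 2187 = -31.15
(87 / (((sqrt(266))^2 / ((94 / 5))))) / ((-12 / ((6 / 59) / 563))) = -0.00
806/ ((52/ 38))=589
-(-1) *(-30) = -30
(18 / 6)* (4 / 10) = 6 / 5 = 1.20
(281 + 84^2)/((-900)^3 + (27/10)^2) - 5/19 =-33137630605/125918180559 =-0.26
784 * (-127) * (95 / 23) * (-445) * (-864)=-3636780940800 / 23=-158120910469.57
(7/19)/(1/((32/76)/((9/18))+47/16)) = 1.39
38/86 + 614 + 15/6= 53057/86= 616.94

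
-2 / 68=-1 / 34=-0.03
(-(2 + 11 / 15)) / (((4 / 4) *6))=-0.46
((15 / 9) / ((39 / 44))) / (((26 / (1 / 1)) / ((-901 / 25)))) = -19822 / 7605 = -2.61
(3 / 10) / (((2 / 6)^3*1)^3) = 59049 / 10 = 5904.90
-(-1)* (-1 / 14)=-1 / 14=-0.07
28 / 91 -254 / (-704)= 3059 / 4576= 0.67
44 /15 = 2.93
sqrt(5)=2.24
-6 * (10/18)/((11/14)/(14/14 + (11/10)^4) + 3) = -1724870/1717383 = -1.00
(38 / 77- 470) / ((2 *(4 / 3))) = -13557 / 77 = -176.06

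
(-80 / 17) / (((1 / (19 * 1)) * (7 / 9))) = -13680 / 119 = -114.96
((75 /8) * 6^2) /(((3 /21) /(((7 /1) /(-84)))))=-1575 /8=-196.88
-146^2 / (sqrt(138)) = -1814.54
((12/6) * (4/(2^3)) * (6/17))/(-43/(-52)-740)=-312/653429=-0.00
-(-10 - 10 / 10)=11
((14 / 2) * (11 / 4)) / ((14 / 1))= 11 / 8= 1.38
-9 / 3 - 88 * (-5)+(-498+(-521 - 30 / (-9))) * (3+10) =-12766.67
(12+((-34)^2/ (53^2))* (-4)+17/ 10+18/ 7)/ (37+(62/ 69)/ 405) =16072684119/ 40664145802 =0.40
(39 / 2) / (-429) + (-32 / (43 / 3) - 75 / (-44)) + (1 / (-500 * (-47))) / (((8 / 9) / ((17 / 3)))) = -50970877 / 88924000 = -0.57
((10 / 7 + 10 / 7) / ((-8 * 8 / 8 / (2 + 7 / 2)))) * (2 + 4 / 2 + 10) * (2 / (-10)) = 11 / 2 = 5.50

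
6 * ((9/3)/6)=3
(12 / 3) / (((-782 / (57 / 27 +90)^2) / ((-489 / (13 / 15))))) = 1120202830 / 45747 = 24486.91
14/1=14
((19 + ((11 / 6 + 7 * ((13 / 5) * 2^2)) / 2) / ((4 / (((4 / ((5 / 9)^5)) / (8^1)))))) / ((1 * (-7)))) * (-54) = 206628057 / 250000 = 826.51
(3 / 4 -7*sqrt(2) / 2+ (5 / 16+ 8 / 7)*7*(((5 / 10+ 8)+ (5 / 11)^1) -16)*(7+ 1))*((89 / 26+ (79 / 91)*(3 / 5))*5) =-11319706 / 1001 -3589*sqrt(2) / 52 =-11406.01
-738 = -738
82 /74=41 /37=1.11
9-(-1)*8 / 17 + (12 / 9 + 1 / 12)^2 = 11.48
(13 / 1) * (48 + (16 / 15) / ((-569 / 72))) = 1770288 / 2845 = 622.25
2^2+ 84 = 88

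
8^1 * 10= 80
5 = 5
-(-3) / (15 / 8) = 8 / 5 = 1.60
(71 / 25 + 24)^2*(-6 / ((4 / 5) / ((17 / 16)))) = -22962291 / 4000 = -5740.57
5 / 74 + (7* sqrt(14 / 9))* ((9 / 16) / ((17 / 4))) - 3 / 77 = 163 / 5698 + 21* sqrt(14) / 68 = 1.18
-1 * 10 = -10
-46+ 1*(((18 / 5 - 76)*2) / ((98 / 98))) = -954 / 5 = -190.80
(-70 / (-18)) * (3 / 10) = 7 / 6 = 1.17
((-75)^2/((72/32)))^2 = 6250000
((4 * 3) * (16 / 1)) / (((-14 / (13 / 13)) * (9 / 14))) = -64 / 3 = -21.33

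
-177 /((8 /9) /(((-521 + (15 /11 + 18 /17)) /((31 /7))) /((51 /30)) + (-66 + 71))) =10028627955 /788392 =12720.36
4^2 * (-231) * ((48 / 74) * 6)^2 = -76640256 / 1369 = -55982.66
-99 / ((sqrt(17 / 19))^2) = -1881 / 17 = -110.65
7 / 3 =2.33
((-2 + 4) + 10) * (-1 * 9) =-108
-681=-681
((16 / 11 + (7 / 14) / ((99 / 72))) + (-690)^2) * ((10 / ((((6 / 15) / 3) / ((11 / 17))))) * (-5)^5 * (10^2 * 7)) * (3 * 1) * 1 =-2577645000000000 / 17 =-151626176470588.24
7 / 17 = 0.41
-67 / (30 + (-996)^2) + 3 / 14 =743800 / 3472161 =0.21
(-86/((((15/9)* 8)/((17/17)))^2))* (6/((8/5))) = -1161/640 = -1.81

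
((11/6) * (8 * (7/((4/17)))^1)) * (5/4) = 6545/12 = 545.42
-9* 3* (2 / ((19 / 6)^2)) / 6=-0.90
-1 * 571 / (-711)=571 / 711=0.80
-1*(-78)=78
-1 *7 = -7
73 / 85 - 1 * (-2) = 243 / 85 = 2.86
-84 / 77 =-12 / 11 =-1.09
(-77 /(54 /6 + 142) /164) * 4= -77 /6191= -0.01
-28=-28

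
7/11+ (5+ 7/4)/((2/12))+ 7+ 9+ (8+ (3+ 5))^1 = 1609/22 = 73.14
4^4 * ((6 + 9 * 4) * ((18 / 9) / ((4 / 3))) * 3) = 48384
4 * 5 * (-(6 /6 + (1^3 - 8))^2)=-720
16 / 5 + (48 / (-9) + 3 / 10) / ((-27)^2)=69833 / 21870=3.19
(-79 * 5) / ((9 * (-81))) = 395 / 729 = 0.54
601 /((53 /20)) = 12020 /53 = 226.79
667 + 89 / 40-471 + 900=43929 / 40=1098.22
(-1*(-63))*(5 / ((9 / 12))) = 420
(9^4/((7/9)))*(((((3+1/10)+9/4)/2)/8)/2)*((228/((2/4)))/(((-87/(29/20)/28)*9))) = -13338513/400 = -33346.28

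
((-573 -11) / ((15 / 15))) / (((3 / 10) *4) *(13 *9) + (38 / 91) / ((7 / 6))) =-930020 / 224157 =-4.15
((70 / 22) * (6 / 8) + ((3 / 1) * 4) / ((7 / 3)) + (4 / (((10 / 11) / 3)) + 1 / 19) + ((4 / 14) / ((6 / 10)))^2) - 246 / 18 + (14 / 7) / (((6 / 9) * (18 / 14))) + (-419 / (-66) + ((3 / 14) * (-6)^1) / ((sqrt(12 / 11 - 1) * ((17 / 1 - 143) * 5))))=sqrt(11) / 490 + 29537881 / 1843380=16.03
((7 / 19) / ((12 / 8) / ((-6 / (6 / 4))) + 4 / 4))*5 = 56 / 19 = 2.95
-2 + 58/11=36/11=3.27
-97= -97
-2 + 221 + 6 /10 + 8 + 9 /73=83119 /365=227.72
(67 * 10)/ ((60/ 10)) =335/ 3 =111.67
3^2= 9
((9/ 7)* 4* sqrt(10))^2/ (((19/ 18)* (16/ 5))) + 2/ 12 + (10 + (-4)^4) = 344.47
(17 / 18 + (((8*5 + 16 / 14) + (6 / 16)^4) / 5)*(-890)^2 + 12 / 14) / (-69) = -420681851899 / 4451328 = -94507.04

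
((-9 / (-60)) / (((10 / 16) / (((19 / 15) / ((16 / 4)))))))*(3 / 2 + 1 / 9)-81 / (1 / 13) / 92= -292988 / 25875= -11.32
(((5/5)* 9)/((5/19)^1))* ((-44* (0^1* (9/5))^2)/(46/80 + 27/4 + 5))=0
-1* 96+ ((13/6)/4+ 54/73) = -94.72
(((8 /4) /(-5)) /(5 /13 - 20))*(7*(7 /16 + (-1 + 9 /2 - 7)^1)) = -4459 /10200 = -0.44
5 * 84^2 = 35280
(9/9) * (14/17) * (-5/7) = -10/17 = -0.59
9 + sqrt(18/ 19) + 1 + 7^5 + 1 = 3 * sqrt(38)/ 19 + 16818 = 16818.97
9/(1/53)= 477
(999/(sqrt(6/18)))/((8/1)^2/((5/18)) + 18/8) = 2220 * sqrt(3)/517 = 7.44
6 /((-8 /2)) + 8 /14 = -13 /14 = -0.93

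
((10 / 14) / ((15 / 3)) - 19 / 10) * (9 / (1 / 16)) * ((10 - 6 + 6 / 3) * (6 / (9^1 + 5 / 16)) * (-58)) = 295861248 / 5215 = 56732.74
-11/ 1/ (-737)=1/ 67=0.01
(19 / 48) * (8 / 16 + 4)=1.78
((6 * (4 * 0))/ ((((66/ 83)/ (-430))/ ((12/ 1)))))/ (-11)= 0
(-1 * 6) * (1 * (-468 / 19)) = 2808 / 19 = 147.79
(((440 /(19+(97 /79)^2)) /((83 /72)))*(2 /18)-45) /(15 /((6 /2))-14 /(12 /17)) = 684100290 /236361839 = 2.89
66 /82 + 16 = 689 /41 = 16.80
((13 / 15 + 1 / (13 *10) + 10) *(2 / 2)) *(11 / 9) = 46651 / 3510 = 13.29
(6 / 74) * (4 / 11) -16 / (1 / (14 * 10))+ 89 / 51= -46458845 / 20757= -2238.23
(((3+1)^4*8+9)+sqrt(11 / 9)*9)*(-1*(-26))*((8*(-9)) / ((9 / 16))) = -6845696 -9984*sqrt(11) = -6878809.18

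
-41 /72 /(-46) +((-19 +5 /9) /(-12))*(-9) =-45775 /3312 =-13.82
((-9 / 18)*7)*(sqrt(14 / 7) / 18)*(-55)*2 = 385*sqrt(2) / 18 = 30.25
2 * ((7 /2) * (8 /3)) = 56 /3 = 18.67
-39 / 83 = -0.47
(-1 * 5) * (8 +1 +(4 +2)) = -75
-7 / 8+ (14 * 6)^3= 4741625 / 8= 592703.12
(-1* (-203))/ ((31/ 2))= 406/ 31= 13.10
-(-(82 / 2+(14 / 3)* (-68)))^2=-687241 / 9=-76360.11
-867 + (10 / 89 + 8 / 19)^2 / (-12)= -7437713482 / 8578443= -867.02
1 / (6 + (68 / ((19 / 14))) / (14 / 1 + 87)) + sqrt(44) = 1919 / 12466 + 2*sqrt(11) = 6.79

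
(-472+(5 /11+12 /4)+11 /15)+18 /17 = -1309243 /2805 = -466.75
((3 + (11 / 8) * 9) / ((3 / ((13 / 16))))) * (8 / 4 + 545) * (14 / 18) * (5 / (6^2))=10204285 / 41472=246.05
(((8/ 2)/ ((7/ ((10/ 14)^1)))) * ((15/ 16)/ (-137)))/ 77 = -75/ 2067604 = -0.00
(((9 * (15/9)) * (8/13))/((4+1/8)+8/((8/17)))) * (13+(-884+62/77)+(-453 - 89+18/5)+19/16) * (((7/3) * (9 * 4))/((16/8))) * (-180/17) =273485.21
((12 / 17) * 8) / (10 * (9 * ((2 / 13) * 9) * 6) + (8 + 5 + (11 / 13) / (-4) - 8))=1664 / 221731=0.01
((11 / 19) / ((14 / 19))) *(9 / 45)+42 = 2951 / 70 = 42.16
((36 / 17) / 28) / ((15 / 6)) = 18 / 595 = 0.03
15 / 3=5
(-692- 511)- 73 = -1276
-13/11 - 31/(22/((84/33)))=-577/121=-4.77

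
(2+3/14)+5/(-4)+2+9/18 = 97/28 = 3.46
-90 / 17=-5.29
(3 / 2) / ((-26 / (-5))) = 15 / 52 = 0.29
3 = 3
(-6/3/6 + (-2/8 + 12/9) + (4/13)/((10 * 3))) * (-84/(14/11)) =-6523/130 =-50.18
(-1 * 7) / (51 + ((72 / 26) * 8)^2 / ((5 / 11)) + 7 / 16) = -13520 / 2184797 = -0.01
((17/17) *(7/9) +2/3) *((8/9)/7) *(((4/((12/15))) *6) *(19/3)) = 19760/567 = 34.85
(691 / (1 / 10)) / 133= 51.95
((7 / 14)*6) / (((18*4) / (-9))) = -3 / 8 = -0.38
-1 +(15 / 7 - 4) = -20 / 7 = -2.86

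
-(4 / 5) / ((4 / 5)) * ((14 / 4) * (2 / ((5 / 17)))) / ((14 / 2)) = -17 / 5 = -3.40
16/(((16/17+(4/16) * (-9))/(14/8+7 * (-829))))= 6311760/89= 70918.65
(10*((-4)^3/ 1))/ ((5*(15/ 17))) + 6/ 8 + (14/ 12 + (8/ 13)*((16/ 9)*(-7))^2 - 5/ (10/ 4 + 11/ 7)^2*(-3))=-46.94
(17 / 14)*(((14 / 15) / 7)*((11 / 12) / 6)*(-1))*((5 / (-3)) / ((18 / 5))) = 935 / 81648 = 0.01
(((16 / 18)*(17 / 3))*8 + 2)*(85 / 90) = 9707 / 243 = 39.95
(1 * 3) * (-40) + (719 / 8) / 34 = -31921 / 272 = -117.36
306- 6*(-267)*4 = 6714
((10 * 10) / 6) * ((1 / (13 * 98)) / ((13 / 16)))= 400 / 24843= 0.02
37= 37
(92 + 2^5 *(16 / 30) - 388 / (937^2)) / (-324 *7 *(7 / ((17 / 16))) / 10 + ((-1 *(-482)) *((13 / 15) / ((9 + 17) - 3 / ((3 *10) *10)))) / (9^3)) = -5783003612377731 / 79226218301889247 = -0.07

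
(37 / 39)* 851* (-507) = -409331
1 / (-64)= -0.02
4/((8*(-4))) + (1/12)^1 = -1/24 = -0.04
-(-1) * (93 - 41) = 52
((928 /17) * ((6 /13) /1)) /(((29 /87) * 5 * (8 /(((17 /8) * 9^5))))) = 15411789 /65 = 237104.45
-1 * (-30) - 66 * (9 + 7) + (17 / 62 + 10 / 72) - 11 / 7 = -8024161 / 7812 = -1027.16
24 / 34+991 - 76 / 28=117690 / 119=988.99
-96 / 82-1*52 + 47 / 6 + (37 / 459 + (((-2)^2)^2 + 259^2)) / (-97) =-737.06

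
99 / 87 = 33 / 29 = 1.14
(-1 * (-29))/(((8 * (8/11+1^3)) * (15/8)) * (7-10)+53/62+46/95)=-1878910/4949193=-0.38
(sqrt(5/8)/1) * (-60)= -15 * sqrt(10)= -47.43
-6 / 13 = -0.46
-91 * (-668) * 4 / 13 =18704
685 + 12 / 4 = 688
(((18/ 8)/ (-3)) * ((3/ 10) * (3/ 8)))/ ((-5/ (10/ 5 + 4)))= 81/ 800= 0.10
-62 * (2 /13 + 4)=-3348 /13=-257.54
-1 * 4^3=-64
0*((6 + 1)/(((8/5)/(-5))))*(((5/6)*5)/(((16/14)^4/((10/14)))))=0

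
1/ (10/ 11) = 11/ 10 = 1.10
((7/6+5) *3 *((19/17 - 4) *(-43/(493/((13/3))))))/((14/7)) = 1013467/100572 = 10.08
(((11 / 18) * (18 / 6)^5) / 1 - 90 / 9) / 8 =277 / 16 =17.31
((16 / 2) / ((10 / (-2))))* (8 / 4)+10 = 34 / 5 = 6.80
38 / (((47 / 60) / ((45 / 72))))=1425 / 47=30.32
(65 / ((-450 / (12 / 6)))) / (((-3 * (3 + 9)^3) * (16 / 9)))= 13 / 414720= 0.00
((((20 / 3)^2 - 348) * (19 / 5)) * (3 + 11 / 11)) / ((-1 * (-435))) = -207632 / 19575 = -10.61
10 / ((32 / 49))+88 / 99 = 2333 / 144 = 16.20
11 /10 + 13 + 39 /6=103 /5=20.60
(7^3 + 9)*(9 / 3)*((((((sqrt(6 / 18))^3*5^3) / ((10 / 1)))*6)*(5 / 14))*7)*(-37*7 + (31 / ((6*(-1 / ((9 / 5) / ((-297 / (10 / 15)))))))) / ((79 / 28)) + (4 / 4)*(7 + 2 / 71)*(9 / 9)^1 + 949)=2322345465200*sqrt(3) / 151443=26560622.40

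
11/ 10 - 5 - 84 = -879/ 10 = -87.90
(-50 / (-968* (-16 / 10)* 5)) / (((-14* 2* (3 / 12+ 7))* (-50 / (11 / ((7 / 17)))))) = -17 / 1000384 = -0.00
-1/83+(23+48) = 5892/83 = 70.99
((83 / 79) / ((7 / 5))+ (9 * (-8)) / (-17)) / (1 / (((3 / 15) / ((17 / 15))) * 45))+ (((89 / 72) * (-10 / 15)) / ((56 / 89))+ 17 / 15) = 27213409477 / 690409440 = 39.42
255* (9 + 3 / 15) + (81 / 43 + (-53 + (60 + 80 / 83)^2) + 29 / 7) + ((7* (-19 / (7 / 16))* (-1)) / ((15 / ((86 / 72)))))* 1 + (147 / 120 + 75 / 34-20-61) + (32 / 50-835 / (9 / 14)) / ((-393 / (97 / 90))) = 6694514571058494889 / 1122145496829000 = 5965.82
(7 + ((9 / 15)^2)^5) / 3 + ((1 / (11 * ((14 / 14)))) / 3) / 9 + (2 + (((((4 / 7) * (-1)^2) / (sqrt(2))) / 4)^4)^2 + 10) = 3835933370895941041 / 267522796406250000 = 14.34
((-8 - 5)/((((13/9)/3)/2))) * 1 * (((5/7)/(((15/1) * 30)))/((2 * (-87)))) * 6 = 3/1015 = 0.00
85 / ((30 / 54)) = 153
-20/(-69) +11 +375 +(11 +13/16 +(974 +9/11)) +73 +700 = 26060059/12144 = 2145.92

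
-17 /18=-0.94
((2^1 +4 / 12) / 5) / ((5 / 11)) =1.03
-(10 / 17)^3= -1000 / 4913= -0.20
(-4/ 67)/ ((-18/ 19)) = 0.06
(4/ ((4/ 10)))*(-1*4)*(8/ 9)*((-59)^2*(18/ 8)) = -278480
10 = 10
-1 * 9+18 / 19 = -153 / 19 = -8.05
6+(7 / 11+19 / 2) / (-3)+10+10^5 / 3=733611 / 22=33345.95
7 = 7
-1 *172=-172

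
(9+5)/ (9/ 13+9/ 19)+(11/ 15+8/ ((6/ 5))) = 13973/ 720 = 19.41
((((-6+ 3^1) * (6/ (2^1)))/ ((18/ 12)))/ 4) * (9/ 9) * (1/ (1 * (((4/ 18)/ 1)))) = -27/ 4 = -6.75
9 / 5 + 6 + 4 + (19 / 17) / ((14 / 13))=15277 / 1190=12.84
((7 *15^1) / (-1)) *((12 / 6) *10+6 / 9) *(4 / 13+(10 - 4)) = -177940 / 13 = -13687.69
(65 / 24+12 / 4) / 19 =137 / 456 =0.30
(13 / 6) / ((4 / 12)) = 13 / 2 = 6.50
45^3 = 91125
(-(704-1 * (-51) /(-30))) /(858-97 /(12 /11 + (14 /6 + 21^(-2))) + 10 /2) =-58368153 /69371195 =-0.84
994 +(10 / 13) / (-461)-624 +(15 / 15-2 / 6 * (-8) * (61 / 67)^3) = 2017025423641 / 5407417977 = 373.01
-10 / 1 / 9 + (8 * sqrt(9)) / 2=10.89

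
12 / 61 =0.20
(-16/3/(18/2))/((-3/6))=32/27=1.19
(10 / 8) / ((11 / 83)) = 415 / 44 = 9.43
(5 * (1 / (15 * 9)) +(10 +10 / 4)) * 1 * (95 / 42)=64315 / 2268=28.36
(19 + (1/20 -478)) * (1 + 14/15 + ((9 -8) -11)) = 1110659/300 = 3702.20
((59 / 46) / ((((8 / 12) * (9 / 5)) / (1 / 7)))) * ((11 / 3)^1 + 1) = 295 / 414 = 0.71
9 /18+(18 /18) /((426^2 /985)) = 91723 /181476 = 0.51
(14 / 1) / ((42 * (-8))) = -1 / 24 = -0.04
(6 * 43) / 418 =129 / 209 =0.62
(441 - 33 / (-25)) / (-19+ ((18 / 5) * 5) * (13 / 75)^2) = -276450 / 11537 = -23.96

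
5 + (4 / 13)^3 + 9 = 30822 / 2197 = 14.03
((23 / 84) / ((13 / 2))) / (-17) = -23 / 9282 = -0.00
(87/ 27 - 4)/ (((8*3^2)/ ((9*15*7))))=-245/ 24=-10.21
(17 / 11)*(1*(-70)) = -1190 / 11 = -108.18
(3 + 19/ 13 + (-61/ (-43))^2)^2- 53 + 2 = -5250617594/ 577777369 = -9.09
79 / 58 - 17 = -907 / 58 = -15.64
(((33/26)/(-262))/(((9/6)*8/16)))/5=-11/8515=-0.00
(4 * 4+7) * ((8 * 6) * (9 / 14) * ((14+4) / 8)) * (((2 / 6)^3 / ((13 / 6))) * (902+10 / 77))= 172548576 / 7007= 24625.17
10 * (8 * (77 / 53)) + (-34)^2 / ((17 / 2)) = 13368 / 53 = 252.23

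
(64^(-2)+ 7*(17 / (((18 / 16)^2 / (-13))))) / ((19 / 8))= -405536687 / 787968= -514.66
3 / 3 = 1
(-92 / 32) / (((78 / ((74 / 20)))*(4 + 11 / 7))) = -5957 / 243360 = -0.02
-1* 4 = -4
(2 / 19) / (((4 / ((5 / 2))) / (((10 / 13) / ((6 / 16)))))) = 100 / 741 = 0.13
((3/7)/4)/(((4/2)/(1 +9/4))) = 39/224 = 0.17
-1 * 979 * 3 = -2937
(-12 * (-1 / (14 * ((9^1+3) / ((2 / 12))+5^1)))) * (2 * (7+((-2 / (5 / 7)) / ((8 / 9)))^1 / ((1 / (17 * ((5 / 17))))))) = -0.19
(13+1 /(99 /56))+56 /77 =1415 /99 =14.29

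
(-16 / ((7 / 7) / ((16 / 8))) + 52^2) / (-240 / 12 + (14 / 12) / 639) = -10244448 / 76673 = -133.61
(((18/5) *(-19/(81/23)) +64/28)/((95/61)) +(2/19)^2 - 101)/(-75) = 1.49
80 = 80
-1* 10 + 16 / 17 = -154 / 17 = -9.06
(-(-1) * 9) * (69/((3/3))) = 621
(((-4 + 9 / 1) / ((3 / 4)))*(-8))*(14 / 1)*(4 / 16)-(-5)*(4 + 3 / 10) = -165.17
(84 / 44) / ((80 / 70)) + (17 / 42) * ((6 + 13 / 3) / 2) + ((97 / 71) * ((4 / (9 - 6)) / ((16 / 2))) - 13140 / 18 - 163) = -349935899 / 393624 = -889.01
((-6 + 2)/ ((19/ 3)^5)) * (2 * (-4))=7776/ 2476099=0.00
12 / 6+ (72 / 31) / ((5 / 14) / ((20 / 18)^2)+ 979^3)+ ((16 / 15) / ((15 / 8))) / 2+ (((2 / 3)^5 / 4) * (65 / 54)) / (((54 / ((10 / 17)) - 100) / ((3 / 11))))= 458525082399548709362 / 200832102231254636175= 2.28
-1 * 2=-2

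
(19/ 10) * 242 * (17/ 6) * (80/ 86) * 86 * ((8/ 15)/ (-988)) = -32912/ 585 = -56.26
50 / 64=25 / 32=0.78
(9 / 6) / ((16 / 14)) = 21 / 16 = 1.31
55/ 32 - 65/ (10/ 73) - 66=-17241/ 32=-538.78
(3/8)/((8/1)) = 3/64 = 0.05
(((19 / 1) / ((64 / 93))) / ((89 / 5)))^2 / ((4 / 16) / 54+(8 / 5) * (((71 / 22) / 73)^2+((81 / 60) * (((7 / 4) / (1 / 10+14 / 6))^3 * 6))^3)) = 75065086187789528603325477375 / 1365667078756274719093373562808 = 0.05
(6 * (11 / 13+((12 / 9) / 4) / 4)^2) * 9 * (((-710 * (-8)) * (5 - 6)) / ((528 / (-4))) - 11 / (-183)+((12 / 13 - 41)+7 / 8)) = 17115674575 / 94347968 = 181.41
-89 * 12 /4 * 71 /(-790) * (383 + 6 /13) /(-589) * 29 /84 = -182701247 /33874568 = -5.39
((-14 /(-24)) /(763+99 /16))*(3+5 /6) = 322 /110763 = 0.00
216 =216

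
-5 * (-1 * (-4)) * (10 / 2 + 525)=-10600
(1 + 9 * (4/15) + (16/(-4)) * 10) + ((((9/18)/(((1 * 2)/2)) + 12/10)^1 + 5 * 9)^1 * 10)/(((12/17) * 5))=5743/60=95.72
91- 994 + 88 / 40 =-4504 / 5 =-900.80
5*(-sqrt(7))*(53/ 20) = -53*sqrt(7)/ 4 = -35.06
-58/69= -0.84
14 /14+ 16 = 17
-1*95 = -95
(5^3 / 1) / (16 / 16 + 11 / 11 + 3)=25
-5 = -5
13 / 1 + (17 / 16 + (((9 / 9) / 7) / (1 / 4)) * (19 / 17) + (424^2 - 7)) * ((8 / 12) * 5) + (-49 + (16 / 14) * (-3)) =1711304467 / 2856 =599196.24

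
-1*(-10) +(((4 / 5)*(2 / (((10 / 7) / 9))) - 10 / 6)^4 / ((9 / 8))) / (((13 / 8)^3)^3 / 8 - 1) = 1388921394730079442482 / 2714032130164453125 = 511.76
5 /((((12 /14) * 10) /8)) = 14 /3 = 4.67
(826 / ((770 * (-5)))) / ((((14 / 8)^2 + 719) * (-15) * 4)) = 236 / 47656125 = 0.00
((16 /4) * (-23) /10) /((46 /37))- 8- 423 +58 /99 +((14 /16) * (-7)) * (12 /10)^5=-140163922 /309375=-453.06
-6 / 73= -0.08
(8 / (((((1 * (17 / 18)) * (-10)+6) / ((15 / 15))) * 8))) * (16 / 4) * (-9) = 324 / 31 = 10.45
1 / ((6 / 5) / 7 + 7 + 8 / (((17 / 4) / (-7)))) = -595 / 3573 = -0.17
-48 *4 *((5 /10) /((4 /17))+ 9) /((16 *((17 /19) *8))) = -5073 /272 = -18.65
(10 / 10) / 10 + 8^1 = 81 / 10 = 8.10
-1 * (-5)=5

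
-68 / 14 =-34 / 7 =-4.86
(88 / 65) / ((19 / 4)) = 352 / 1235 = 0.29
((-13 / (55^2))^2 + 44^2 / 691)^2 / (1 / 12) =3766163703698132578092 / 39981364397953515625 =94.20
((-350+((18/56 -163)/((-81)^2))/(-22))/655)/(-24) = 282909409/12706714944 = 0.02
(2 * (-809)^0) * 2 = 4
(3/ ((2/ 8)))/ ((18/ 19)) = 38/ 3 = 12.67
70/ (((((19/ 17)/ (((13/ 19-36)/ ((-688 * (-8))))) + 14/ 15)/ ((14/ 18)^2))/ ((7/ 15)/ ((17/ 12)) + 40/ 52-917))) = 388218628105/ 1734201027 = 223.86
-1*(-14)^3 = 2744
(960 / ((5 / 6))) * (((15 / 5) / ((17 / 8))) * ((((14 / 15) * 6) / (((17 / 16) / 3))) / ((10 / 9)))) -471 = 163812129 / 7225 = 22672.96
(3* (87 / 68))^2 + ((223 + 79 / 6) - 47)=203.90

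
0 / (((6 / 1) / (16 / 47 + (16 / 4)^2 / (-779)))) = 0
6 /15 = 2 /5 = 0.40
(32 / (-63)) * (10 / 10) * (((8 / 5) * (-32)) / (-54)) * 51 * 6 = -147.37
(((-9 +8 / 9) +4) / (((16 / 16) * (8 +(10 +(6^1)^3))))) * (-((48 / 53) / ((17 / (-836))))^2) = 34.85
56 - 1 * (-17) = 73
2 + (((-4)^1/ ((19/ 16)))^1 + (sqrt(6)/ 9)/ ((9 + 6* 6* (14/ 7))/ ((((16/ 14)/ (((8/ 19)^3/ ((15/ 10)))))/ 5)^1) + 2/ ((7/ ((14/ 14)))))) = -26/ 19 + 48013* sqrt(6)/ 7743942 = -1.35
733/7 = 104.71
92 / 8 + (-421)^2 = 354505 / 2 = 177252.50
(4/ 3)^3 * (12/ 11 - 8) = -4864/ 297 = -16.38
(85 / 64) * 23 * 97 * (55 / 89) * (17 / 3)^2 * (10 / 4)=15071241625 / 102528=146996.35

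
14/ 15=0.93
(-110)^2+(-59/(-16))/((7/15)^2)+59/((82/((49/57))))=22201873747/1832208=12117.55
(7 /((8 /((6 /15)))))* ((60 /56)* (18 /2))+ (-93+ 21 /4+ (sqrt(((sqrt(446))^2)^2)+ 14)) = 3005 /8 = 375.62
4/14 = 2/7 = 0.29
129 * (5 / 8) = 645 / 8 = 80.62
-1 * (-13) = 13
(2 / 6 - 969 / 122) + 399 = 143249 / 366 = 391.39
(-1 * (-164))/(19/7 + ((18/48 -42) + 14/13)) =-4.33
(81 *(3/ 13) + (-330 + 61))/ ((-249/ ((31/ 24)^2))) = 1563547/ 932256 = 1.68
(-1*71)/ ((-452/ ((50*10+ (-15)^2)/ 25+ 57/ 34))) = 74053/ 15368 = 4.82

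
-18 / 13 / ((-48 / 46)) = 69 / 52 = 1.33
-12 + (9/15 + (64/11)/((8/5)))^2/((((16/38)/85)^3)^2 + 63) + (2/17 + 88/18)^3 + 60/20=56570221095486224776625583071122/484434842976674190194280061023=116.78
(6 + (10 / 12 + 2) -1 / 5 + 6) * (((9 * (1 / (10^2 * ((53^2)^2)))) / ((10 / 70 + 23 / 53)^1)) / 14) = 1317 / 63719356000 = 0.00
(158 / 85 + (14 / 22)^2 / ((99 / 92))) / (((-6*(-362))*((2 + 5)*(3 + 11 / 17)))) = 1137931 / 28229950980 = 0.00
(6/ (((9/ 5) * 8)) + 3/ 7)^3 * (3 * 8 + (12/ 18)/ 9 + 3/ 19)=4449191641/ 304057152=14.63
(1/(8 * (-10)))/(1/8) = -1/10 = -0.10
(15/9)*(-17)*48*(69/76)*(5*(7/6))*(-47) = 6431950/19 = 338523.68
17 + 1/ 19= 324/ 19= 17.05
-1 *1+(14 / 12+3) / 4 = 1 / 24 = 0.04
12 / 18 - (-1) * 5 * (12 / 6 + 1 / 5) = 35 / 3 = 11.67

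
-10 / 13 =-0.77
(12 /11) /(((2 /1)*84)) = 1 /154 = 0.01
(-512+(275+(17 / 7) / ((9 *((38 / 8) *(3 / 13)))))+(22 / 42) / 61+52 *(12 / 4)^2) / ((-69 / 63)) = -50656586 / 239913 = -211.15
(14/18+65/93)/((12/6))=206/279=0.74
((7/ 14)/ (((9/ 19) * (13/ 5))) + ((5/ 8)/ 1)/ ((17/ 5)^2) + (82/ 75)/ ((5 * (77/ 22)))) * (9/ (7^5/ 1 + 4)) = 123676927/ 442112489000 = 0.00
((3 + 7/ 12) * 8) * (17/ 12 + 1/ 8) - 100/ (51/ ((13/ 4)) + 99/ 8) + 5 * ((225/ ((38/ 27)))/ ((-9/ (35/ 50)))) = -3583802/ 166383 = -21.54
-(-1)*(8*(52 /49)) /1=416 /49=8.49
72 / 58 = 36 / 29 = 1.24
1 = 1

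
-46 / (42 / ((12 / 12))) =-23 / 21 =-1.10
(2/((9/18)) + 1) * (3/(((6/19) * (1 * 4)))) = 95/8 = 11.88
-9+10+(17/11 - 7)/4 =-4/11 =-0.36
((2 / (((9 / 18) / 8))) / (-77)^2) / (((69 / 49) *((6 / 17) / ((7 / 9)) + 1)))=3808 / 1444377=0.00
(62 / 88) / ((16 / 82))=1271 / 352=3.61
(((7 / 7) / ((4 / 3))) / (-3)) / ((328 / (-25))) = 25 / 1312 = 0.02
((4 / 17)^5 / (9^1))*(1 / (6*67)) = 512 / 2568521313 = 0.00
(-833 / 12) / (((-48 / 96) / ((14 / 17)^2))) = 4802 / 51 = 94.16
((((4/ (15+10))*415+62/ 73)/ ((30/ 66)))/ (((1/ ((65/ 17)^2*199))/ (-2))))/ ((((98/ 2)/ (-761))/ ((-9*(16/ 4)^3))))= -7700759300.12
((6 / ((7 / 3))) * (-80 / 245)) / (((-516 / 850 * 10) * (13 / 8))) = 16320 / 191737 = 0.09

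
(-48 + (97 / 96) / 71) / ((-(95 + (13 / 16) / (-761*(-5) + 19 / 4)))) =0.51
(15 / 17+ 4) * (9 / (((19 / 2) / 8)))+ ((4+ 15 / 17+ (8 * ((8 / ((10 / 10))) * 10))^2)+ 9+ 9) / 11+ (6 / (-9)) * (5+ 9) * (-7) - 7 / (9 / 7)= 1193872034 / 31977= 37335.34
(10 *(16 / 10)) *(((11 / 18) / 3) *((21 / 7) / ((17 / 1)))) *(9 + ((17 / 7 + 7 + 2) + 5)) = 15664 / 1071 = 14.63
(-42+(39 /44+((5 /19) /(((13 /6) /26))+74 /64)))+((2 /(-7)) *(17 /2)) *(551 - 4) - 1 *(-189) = -55066293 /46816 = -1176.23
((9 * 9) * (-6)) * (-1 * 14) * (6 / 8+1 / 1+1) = 18711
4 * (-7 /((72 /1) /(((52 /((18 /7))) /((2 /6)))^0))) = -7 /18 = -0.39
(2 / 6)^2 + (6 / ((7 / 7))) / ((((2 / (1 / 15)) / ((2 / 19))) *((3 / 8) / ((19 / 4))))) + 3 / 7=0.81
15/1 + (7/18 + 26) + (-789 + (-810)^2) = 11796343/18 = 655352.39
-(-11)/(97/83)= 913/97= 9.41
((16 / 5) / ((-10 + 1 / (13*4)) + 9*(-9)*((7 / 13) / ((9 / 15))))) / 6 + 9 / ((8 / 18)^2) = 47002909 / 1031760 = 45.56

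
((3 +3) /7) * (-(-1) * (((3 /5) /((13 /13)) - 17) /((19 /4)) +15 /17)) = -3558 /1615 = -2.20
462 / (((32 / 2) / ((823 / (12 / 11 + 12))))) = 697081 / 384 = 1815.32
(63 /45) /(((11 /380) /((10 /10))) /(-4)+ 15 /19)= 2128 /1189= 1.79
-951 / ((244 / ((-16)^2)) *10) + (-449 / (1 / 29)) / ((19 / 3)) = -12492423 / 5795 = -2155.72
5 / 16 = 0.31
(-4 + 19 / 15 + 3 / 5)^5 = -33554432 / 759375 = -44.19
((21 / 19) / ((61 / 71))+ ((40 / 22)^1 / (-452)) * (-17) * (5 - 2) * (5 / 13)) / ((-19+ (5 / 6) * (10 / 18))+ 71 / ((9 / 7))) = 1380822876 / 37100724661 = 0.04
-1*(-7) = 7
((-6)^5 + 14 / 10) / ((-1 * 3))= 38873 / 15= 2591.53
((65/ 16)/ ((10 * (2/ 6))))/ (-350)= -39/ 11200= -0.00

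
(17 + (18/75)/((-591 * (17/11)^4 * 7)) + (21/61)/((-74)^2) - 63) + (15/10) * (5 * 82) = 547274914066277723/961818740563100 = 569.00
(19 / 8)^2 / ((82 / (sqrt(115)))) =361 * sqrt(115) / 5248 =0.74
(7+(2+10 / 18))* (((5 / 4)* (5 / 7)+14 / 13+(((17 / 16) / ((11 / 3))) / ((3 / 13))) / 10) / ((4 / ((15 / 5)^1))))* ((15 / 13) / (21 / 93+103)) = 0.17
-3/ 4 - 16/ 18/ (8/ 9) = -1.75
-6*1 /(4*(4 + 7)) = -3 /22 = -0.14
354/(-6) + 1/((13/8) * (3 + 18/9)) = -3827/65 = -58.88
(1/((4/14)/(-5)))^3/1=-42875/8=-5359.38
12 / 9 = 4 / 3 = 1.33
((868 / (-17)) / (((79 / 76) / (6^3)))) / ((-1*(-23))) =-14249088 / 30889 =-461.30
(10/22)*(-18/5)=-18/11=-1.64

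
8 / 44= 2 / 11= 0.18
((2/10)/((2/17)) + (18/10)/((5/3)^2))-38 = -8913/250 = -35.65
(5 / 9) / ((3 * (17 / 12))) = 20 / 153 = 0.13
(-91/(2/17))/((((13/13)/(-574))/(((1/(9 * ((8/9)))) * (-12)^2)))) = 7991802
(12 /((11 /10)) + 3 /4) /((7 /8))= 1026 /77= 13.32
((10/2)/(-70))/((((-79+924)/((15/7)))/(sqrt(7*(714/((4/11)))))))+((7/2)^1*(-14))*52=-2548 - 3*sqrt(1122)/4732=-2548.02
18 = 18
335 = 335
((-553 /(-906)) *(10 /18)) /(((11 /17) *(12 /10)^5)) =146890625 /697460544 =0.21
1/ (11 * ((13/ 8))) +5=723/ 143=5.06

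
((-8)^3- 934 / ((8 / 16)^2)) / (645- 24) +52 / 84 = -3005 / 483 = -6.22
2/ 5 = 0.40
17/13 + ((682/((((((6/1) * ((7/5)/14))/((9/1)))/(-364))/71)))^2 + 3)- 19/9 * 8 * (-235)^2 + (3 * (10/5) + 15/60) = 32712714640589125741/468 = 69898962907241721.67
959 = 959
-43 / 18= -2.39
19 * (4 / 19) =4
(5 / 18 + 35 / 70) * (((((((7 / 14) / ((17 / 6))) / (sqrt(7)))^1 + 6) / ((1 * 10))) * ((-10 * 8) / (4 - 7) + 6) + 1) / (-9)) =-721 / 405 - 49 * sqrt(7) / 6885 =-1.80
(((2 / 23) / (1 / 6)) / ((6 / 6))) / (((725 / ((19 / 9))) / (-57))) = -1444 / 16675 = -0.09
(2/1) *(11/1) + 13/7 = 167/7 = 23.86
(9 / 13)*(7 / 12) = 21 / 52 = 0.40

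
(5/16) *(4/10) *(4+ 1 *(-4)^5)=-255/2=-127.50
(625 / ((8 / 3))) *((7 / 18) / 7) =625 / 48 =13.02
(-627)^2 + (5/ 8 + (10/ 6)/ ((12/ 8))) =28305413/ 72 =393130.74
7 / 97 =0.07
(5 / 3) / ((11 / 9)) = 15 / 11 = 1.36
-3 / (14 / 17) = -51 / 14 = -3.64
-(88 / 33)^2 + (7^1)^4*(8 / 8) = 21545 / 9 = 2393.89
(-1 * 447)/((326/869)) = -388443/326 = -1191.54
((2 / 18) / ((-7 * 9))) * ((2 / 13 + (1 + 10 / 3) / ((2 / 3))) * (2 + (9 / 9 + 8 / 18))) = -5363 / 132678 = -0.04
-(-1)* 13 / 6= 13 / 6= 2.17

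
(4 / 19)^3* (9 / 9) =0.01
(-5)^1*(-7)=35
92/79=1.16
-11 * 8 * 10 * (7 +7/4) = -7700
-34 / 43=-0.79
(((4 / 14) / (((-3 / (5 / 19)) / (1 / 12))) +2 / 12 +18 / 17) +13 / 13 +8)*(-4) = -832144 / 20349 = -40.89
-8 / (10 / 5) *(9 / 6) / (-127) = 6 / 127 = 0.05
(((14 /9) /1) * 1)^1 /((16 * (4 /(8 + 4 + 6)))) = 0.44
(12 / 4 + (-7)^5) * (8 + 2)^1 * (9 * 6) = -9074160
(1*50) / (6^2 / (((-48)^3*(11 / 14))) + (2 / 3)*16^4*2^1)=281600 / 492131667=0.00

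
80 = 80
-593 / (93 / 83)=-529.24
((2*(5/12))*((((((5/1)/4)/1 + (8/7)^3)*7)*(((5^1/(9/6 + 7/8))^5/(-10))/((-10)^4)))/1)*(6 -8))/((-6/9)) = -2408320/121328851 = -0.02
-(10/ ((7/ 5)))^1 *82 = -585.71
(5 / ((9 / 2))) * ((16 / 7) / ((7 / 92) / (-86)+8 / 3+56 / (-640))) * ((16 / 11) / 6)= 101273600 / 424102833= 0.24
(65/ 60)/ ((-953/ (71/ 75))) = -923/ 857700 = -0.00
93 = 93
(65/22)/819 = 5/1386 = 0.00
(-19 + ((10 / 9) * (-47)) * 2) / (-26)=4.75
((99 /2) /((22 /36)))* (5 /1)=405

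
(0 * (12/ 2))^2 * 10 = 0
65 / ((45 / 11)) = 15.89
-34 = -34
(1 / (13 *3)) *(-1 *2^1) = -2 / 39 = -0.05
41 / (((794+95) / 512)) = 20992 / 889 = 23.61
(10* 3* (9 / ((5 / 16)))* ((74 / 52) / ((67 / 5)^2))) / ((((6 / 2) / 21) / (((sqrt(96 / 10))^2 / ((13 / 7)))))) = 187971840 / 758641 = 247.77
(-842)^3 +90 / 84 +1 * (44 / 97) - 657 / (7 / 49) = -810661203675 / 1358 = -596952285.47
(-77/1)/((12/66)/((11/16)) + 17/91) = -847847/4969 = -170.63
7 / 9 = 0.78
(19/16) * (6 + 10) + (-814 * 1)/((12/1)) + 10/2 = -263/6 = -43.83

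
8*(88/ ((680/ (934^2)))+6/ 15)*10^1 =153535200/ 17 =9031482.35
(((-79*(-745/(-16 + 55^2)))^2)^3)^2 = 1727429645261504194297539162728180067141762188144775390625/550891730124304802867179492479594769460481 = 3135697181135251.34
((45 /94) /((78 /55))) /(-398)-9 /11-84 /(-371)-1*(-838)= 474886271833 /567091096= 837.41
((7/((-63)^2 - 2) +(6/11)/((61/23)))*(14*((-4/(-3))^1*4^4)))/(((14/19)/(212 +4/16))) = 760031465216/2661857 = 285526.78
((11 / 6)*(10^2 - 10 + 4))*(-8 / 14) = -2068 / 21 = -98.48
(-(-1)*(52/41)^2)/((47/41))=2704/1927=1.40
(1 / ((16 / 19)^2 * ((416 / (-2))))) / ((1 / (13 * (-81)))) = 29241 / 4096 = 7.14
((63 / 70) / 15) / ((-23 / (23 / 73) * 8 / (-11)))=33 / 29200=0.00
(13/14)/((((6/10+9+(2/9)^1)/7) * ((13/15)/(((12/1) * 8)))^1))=16200/221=73.30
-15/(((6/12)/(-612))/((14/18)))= 14280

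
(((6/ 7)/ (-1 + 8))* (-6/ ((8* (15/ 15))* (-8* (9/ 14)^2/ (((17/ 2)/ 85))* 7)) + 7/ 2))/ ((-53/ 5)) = -1081/ 26712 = -0.04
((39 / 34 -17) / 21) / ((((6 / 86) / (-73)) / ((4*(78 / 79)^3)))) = 25489031568 / 8381663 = 3041.05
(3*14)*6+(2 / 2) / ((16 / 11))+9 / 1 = 4187 / 16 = 261.69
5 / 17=0.29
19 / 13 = 1.46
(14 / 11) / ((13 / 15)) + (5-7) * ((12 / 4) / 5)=192 / 715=0.27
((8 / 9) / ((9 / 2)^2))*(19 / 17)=608 / 12393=0.05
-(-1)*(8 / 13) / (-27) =-8 / 351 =-0.02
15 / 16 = 0.94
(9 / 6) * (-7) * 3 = -63 / 2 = -31.50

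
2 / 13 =0.15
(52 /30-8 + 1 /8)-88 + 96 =223 /120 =1.86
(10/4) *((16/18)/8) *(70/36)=175/324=0.54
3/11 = 0.27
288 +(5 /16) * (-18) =2259 /8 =282.38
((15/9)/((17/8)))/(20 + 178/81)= 540/15283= 0.04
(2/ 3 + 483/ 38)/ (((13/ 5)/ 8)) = 30500/ 741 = 41.16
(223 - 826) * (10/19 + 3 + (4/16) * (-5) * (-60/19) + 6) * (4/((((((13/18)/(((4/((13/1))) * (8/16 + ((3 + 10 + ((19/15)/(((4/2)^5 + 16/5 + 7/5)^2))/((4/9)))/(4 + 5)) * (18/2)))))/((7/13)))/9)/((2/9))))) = -31270849376256/155325703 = -201324.37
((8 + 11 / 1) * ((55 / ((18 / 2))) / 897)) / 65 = 209 / 104949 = 0.00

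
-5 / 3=-1.67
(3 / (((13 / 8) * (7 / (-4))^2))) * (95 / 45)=2432 / 1911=1.27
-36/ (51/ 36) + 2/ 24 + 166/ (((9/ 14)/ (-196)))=-30989773/ 612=-50636.88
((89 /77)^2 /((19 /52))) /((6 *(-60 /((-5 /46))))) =102973 /93275028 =0.00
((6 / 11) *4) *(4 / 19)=96 / 209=0.46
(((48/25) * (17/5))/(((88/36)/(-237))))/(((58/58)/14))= -12183696/1375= -8860.87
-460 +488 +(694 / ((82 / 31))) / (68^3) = 360978693 / 12891712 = 28.00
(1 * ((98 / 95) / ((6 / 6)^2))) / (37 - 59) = -0.05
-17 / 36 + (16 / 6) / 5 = 11 / 180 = 0.06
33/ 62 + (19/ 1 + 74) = 5799/ 62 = 93.53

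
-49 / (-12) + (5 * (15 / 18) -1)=7.25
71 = 71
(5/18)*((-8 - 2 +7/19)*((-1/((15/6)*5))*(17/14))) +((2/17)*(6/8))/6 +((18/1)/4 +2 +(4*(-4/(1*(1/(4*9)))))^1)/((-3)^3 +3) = 13025407/542640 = 24.00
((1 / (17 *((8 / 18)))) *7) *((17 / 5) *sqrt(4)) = 63 / 10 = 6.30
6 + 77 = 83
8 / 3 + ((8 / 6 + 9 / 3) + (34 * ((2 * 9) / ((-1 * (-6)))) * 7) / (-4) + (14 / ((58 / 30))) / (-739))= -7351253 / 42862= -171.51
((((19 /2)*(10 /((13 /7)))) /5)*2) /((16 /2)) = 2.56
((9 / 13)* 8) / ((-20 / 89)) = -1602 / 65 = -24.65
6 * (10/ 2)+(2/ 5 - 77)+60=67/ 5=13.40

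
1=1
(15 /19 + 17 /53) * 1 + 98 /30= 66113 /15105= 4.38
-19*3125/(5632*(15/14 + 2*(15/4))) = -83125/67584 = -1.23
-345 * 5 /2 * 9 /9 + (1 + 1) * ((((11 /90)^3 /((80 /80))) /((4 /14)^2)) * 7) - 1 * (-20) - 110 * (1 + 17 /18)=-1056.08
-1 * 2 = -2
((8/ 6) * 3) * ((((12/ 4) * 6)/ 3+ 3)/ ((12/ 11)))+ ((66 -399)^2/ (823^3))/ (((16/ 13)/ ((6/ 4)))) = 588662830623/ 17838136544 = 33.00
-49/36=-1.36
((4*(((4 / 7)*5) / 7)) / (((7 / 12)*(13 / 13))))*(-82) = -78720 / 343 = -229.50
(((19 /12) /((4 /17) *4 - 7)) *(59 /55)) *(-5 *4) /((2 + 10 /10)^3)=19057 /91773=0.21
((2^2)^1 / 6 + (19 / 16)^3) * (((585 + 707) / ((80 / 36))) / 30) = 9292387 / 204800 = 45.37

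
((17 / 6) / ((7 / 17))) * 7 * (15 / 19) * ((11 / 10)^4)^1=4231249 / 76000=55.67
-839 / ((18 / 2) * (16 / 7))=-5873 / 144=-40.78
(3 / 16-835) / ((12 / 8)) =-13357 / 24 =-556.54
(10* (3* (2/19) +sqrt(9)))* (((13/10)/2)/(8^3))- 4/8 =-8909/19456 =-0.46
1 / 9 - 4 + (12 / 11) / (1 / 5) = 155 / 99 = 1.57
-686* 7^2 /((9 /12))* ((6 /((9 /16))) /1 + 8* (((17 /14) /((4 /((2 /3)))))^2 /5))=-64935388 /135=-481002.87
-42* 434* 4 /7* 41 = -427056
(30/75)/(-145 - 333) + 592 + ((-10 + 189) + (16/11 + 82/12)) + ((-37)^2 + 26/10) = 169640461/78870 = 2150.89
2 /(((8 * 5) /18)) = 9 /10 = 0.90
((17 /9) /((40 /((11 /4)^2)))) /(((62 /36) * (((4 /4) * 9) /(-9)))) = -2057 /9920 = -0.21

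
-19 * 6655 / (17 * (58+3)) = -126445 / 1037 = -121.93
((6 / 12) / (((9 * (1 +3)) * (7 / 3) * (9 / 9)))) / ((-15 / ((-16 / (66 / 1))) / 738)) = 82 / 1155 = 0.07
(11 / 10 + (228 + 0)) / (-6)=-2291 / 60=-38.18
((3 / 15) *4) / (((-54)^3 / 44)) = -22 / 98415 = -0.00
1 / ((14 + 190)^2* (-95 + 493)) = 1 / 16563168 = 0.00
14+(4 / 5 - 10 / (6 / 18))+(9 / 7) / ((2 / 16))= -172 / 35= -4.91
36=36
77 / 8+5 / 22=9.85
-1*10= -10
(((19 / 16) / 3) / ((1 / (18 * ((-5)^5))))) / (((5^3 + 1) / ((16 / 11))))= -257.03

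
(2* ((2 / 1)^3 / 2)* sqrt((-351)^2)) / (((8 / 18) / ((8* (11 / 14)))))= 277992 / 7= 39713.14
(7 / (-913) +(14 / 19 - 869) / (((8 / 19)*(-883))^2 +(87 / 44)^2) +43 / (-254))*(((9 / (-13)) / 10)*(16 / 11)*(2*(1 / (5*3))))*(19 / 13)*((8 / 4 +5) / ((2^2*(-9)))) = -364001553188946022 / 520610489713189572125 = -0.00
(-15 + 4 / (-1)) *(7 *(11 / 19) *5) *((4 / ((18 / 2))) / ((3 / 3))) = -171.11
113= 113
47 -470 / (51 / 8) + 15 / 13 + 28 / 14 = -23.57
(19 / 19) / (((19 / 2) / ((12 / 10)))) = 0.13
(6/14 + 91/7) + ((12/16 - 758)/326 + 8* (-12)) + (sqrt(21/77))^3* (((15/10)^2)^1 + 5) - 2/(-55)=-42602069/502040 + 87* sqrt(33)/484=-83.83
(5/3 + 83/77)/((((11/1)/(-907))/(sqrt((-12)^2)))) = -2300152/847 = -2715.65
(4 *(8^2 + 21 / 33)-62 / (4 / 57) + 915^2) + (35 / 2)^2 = 36823877 / 44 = 836906.30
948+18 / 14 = 6645 / 7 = 949.29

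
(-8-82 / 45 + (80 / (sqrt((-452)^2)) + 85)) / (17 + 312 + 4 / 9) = 383179 / 1675225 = 0.23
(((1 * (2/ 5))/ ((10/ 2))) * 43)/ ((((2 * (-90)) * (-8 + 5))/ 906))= 6493/ 1125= 5.77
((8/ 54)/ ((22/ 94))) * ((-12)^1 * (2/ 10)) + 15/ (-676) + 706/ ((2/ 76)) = 8976669583/ 334620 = 26826.46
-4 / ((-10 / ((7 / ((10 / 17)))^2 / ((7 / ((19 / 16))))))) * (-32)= -307.50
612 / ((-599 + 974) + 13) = 153 / 97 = 1.58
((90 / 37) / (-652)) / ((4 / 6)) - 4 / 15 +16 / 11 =4706029 / 3980460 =1.18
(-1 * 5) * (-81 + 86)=-25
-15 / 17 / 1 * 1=-15 / 17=-0.88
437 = 437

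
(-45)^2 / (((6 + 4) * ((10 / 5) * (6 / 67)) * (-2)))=-9045 / 16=-565.31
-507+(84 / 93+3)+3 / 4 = -62291 / 124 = -502.35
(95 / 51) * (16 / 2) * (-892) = -677920 / 51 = -13292.55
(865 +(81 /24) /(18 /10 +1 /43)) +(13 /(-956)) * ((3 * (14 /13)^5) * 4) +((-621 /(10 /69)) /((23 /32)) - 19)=-547364771302017 /107032918720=-5113.99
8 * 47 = 376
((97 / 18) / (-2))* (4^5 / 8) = -3104 / 9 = -344.89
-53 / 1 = -53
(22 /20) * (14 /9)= 77 /45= 1.71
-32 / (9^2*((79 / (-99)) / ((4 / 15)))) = 1408 / 10665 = 0.13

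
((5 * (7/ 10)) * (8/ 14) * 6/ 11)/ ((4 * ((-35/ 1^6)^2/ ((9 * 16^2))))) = 6912/ 13475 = 0.51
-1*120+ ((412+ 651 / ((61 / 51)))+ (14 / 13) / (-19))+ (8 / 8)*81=13819784 / 15067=917.22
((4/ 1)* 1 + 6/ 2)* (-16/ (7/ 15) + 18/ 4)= -417/ 2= -208.50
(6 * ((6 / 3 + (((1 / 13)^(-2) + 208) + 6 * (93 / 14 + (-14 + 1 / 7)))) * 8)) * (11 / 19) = 1240800 / 133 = 9329.32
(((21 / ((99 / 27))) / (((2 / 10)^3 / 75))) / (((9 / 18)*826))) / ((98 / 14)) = 84375 / 4543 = 18.57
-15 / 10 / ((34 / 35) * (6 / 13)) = -3.35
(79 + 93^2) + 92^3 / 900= 2158472 / 225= 9593.21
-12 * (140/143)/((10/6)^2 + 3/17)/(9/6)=-42840/16159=-2.65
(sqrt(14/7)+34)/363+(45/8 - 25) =-55993/2904+sqrt(2)/363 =-19.28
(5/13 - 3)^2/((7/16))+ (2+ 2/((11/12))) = 257874/13013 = 19.82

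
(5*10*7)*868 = 303800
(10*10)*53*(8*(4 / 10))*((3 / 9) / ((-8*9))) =-2120 / 27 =-78.52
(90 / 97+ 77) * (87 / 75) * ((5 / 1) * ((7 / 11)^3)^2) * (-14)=-361059369146 / 859207085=-420.22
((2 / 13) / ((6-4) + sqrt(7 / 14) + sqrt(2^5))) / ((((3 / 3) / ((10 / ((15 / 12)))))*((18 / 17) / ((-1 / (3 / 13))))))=544 / 1971-136*sqrt(2) / 219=-0.60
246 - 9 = 237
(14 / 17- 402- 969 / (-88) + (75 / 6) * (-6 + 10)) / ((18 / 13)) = -735059 / 2992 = -245.67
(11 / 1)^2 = 121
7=7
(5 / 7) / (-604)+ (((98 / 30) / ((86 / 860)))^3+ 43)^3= 3538146661235708592341 / 83219724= 42515722128995.63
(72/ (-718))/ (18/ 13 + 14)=-0.01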